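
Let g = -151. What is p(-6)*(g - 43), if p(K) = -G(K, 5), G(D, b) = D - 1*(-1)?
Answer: -970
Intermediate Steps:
G(D, b) = 1 + D (G(D, b) = D + 1 = 1 + D)
p(K) = -1 - K (p(K) = -(1 + K) = -1 - K)
p(-6)*(g - 43) = (-1 - 1*(-6))*(-151 - 43) = (-1 + 6)*(-194) = 5*(-194) = -970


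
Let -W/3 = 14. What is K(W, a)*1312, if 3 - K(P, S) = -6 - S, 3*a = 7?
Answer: 44608/3 ≈ 14869.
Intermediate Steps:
a = 7/3 (a = (⅓)*7 = 7/3 ≈ 2.3333)
W = -42 (W = -3*14 = -42)
K(P, S) = 9 + S (K(P, S) = 3 - (-6 - S) = 3 + (6 + S) = 9 + S)
K(W, a)*1312 = (9 + 7/3)*1312 = (34/3)*1312 = 44608/3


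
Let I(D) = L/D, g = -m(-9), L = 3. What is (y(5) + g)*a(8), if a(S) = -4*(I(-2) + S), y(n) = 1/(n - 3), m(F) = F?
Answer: -247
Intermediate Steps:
y(n) = 1/(-3 + n)
g = 9 (g = -1*(-9) = 9)
I(D) = 3/D
a(S) = 6 - 4*S (a(S) = -4*(3/(-2) + S) = -4*(3*(-½) + S) = -4*(-3/2 + S) = 6 - 4*S)
(y(5) + g)*a(8) = (1/(-3 + 5) + 9)*(6 - 4*8) = (1/2 + 9)*(6 - 32) = (½ + 9)*(-26) = (19/2)*(-26) = -247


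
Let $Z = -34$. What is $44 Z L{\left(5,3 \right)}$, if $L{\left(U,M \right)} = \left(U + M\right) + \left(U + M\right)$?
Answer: $-23936$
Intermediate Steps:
$L{\left(U,M \right)} = 2 M + 2 U$ ($L{\left(U,M \right)} = \left(M + U\right) + \left(M + U\right) = 2 M + 2 U$)
$44 Z L{\left(5,3 \right)} = 44 \left(-34\right) \left(2 \cdot 3 + 2 \cdot 5\right) = - 1496 \left(6 + 10\right) = \left(-1496\right) 16 = -23936$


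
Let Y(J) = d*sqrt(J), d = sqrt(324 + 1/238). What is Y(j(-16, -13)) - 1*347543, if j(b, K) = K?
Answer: -347543 + I*sqrt(238587622)/238 ≈ -3.4754e+5 + 64.9*I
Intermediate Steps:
d = sqrt(18352894)/238 (d = sqrt(324 + 1/238) = sqrt(77113/238) = sqrt(18352894)/238 ≈ 18.000)
Y(J) = sqrt(18352894)*sqrt(J)/238 (Y(J) = (sqrt(18352894)/238)*sqrt(J) = sqrt(18352894)*sqrt(J)/238)
Y(j(-16, -13)) - 1*347543 = sqrt(18352894)*sqrt(-13)/238 - 1*347543 = sqrt(18352894)*(I*sqrt(13))/238 - 347543 = I*sqrt(238587622)/238 - 347543 = -347543 + I*sqrt(238587622)/238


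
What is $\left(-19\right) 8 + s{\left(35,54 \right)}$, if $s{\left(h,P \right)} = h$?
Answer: $-117$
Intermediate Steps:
$\left(-19\right) 8 + s{\left(35,54 \right)} = \left(-19\right) 8 + 35 = -152 + 35 = -117$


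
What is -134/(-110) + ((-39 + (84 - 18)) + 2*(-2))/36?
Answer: 3677/1980 ≈ 1.8571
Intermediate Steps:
-134/(-110) + ((-39 + (84 - 18)) + 2*(-2))/36 = -134*(-1/110) + ((-39 + 66) - 4)*(1/36) = 67/55 + (27 - 4)*(1/36) = 67/55 + 23*(1/36) = 67/55 + 23/36 = 3677/1980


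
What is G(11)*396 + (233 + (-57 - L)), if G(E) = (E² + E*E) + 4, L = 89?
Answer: 97503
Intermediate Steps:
G(E) = 4 + 2*E² (G(E) = (E² + E²) + 4 = 2*E² + 4 = 4 + 2*E²)
G(11)*396 + (233 + (-57 - L)) = (4 + 2*11²)*396 + (233 + (-57 - 1*89)) = (4 + 2*121)*396 + (233 + (-57 - 89)) = (4 + 242)*396 + (233 - 146) = 246*396 + 87 = 97416 + 87 = 97503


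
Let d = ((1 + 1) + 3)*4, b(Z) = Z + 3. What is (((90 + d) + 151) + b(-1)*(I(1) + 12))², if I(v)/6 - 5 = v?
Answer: 127449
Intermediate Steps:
b(Z) = 3 + Z
d = 20 (d = (2 + 3)*4 = 5*4 = 20)
I(v) = 30 + 6*v
(((90 + d) + 151) + b(-1)*(I(1) + 12))² = (((90 + 20) + 151) + (3 - 1)*((30 + 6*1) + 12))² = ((110 + 151) + 2*((30 + 6) + 12))² = (261 + 2*(36 + 12))² = (261 + 2*48)² = (261 + 96)² = 357² = 127449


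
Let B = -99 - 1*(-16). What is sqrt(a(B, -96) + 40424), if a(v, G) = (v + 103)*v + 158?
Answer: sqrt(38922) ≈ 197.29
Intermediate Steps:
B = -83 (B = -99 + 16 = -83)
a(v, G) = 158 + v*(103 + v) (a(v, G) = (103 + v)*v + 158 = v*(103 + v) + 158 = 158 + v*(103 + v))
sqrt(a(B, -96) + 40424) = sqrt((158 + (-83)**2 + 103*(-83)) + 40424) = sqrt((158 + 6889 - 8549) + 40424) = sqrt(-1502 + 40424) = sqrt(38922)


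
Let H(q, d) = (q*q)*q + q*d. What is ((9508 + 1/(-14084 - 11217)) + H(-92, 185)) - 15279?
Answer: -20278220180/25301 ≈ -8.0148e+5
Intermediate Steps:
H(q, d) = q³ + d*q (H(q, d) = q²*q + d*q = q³ + d*q)
((9508 + 1/(-14084 - 11217)) + H(-92, 185)) - 15279 = ((9508 + 1/(-14084 - 11217)) - 92*(185 + (-92)²)) - 15279 = ((9508 + 1/(-25301)) - 92*(185 + 8464)) - 15279 = ((9508 - 1/25301) - 92*8649) - 15279 = (240561907/25301 - 795708) - 15279 = -19891646201/25301 - 15279 = -20278220180/25301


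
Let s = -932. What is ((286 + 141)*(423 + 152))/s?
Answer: -245525/932 ≈ -263.44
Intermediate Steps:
((286 + 141)*(423 + 152))/s = ((286 + 141)*(423 + 152))/(-932) = (427*575)*(-1/932) = 245525*(-1/932) = -245525/932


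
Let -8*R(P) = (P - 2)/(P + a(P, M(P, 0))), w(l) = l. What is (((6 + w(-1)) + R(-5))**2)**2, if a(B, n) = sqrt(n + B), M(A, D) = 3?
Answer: (682547201*I + 1051433120*sqrt(2))/(4096*(329*I + 460*sqrt(2))) ≈ 547.54 - 20.757*I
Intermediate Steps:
a(B, n) = sqrt(B + n)
R(P) = -(-2 + P)/(8*(P + sqrt(3 + P))) (R(P) = -(P - 2)/(8*(P + sqrt(P + 3))) = -(-2 + P)/(8*(P + sqrt(3 + P))))
(((6 + w(-1)) + R(-5))**2)**2 = (((6 - 1) + (2 - 1*(-5))/(8*(-5 + sqrt(3 - 5))))**2)**2 = ((5 + (2 + 5)/(8*(-5 + sqrt(-2))))**2)**2 = ((5 + (1/8)*7/(-5 + I*sqrt(2)))**2)**2 = ((5 + 7/(8*(-5 + I*sqrt(2))))**2)**2 = (5 + 7/(8*(-5 + I*sqrt(2))))**4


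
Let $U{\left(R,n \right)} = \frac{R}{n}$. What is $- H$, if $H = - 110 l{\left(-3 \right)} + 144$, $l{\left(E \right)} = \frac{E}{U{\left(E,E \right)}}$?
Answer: $-474$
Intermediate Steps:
$l{\left(E \right)} = E$ ($l{\left(E \right)} = \frac{E}{E \frac{1}{E}} = \frac{E}{1} = E 1 = E$)
$H = 474$ ($H = \left(-110\right) \left(-3\right) + 144 = 330 + 144 = 474$)
$- H = \left(-1\right) 474 = -474$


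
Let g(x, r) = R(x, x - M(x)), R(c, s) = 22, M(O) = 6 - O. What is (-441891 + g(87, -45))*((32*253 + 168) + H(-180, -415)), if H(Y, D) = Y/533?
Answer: -1946226150308/533 ≈ -3.6515e+9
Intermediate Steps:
g(x, r) = 22
H(Y, D) = Y/533 (H(Y, D) = Y*(1/533) = Y/533)
(-441891 + g(87, -45))*((32*253 + 168) + H(-180, -415)) = (-441891 + 22)*((32*253 + 168) + (1/533)*(-180)) = -441869*((8096 + 168) - 180/533) = -441869*(8264 - 180/533) = -441869*4404532/533 = -1946226150308/533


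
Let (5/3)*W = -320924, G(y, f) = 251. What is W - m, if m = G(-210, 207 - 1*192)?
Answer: -964027/5 ≈ -1.9281e+5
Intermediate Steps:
m = 251
W = -962772/5 (W = (⅗)*(-320924) = -962772/5 ≈ -1.9255e+5)
W - m = -962772/5 - 1*251 = -962772/5 - 251 = -964027/5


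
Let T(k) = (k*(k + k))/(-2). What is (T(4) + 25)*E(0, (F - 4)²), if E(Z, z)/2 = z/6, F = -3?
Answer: 147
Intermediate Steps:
E(Z, z) = z/3 (E(Z, z) = 2*(z/6) = z/3)
T(k) = -k² (T(k) = (k*(2*k))*(-½) = (2*k²)*(-½) = -k²)
(T(4) + 25)*E(0, (F - 4)²) = (-1*4² + 25)*((-3 - 4)²/3) = (-1*16 + 25)*((⅓)*(-7)²) = (-16 + 25)*((⅓)*49) = 9*(49/3) = 147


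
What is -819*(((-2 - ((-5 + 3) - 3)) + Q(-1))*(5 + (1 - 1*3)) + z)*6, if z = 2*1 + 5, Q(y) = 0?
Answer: -78624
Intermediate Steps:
z = 7 (z = 2 + 5 = 7)
-819*(((-2 - ((-5 + 3) - 3)) + Q(-1))*(5 + (1 - 1*3)) + z)*6 = -819*(((-2 - ((-5 + 3) - 3)) + 0)*(5 + (1 - 1*3)) + 7)*6 = -819*(((-2 - (-2 - 3)) + 0)*(5 + (1 - 3)) + 7)*6 = -819*(((-2 - 1*(-5)) + 0)*(5 - 2) + 7)*6 = -819*(((-2 + 5) + 0)*3 + 7)*6 = -819*((3 + 0)*3 + 7)*6 = -819*(3*3 + 7)*6 = -819*(9 + 7)*6 = -13104*6 = -819*96 = -78624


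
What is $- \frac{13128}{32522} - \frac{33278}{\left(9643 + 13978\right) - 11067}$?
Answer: $- \frac{311769007}{102070297} \approx -3.0545$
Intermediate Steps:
$- \frac{13128}{32522} - \frac{33278}{\left(9643 + 13978\right) - 11067} = \left(-13128\right) \frac{1}{32522} - \frac{33278}{23621 - 11067} = - \frac{6564}{16261} - \frac{33278}{12554} = - \frac{6564}{16261} - \frac{16639}{6277} = - \frac{311769007}{102070297}$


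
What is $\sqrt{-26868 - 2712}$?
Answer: $2 i \sqrt{7395} \approx 171.99 i$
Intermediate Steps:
$\sqrt{-26868 - 2712} = \sqrt{-29580} = 2 i \sqrt{7395}$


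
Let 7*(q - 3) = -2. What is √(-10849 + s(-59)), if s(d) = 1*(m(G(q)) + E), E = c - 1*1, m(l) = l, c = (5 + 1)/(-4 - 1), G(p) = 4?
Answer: 2*I*√67795/5 ≈ 104.15*I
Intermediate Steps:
q = 19/7 (q = 3 + (⅐)*(-2) = 3 - 2/7 = 19/7 ≈ 2.7143)
c = -6/5 (c = 6/(-5) = 6*(-⅕) = -6/5 ≈ -1.2000)
E = -11/5 (E = -6/5 - 1*1 = -6/5 - 1 = -11/5 ≈ -2.2000)
s(d) = 9/5 (s(d) = 1*(4 - 11/5) = 1*(9/5) = 9/5)
√(-10849 + s(-59)) = √(-10849 + 9/5) = √(-54236/5) = 2*I*√67795/5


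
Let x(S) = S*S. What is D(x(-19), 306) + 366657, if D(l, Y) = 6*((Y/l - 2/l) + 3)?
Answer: 6966921/19 ≈ 3.6668e+5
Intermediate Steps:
x(S) = S²
D(l, Y) = 18 - 12/l + 6*Y/l (D(l, Y) = 6*((-2/l + Y/l) + 3) = 6*(3 - 2/l + Y/l) = 18 - 12/l + 6*Y/l)
D(x(-19), 306) + 366657 = 6*(-2 + 306 + 3*(-19)²)/((-19)²) + 366657 = 6*(-2 + 306 + 3*361)/361 + 366657 = 6*(1/361)*(-2 + 306 + 1083) + 366657 = 6*(1/361)*1387 + 366657 = 438/19 + 366657 = 6966921/19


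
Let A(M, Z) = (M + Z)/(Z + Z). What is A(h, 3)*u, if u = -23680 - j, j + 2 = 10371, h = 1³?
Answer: -68098/3 ≈ -22699.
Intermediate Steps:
h = 1
j = 10369 (j = -2 + 10371 = 10369)
A(M, Z) = (M + Z)/(2*Z) (A(M, Z) = (M + Z)/((2*Z)) = (M + Z)*(1/(2*Z)) = (M + Z)/(2*Z))
u = -34049 (u = -23680 - 1*10369 = -23680 - 10369 = -34049)
A(h, 3)*u = ((½)*(1 + 3)/3)*(-34049) = ((½)*(⅓)*4)*(-34049) = (⅔)*(-34049) = -68098/3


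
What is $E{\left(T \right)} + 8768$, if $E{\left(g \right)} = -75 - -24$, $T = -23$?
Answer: $8717$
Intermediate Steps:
$E{\left(g \right)} = -51$ ($E{\left(g \right)} = -75 + 24 = -51$)
$E{\left(T \right)} + 8768 = -51 + 8768 = 8717$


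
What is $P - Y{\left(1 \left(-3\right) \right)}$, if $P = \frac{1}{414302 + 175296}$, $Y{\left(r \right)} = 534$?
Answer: $- \frac{314845331}{589598} \approx -534.0$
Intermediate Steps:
$P = \frac{1}{589598} \approx 1.6961 \cdot 10^{-6}$
$P - Y{\left(1 \left(-3\right) \right)} = \frac{1}{589598} - 534 = - \frac{314845331}{589598}$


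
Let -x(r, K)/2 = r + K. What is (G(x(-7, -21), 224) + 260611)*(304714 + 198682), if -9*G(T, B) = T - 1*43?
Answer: 1180708270456/9 ≈ 1.3119e+11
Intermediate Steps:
x(r, K) = -2*K - 2*r (x(r, K) = -2*(r + K) = -2*(K + r) = -2*K - 2*r)
G(T, B) = 43/9 - T/9 (G(T, B) = -(T - 1*43)/9 = -(T - 43)/9 = -(-43 + T)/9 = 43/9 - T/9)
(G(x(-7, -21), 224) + 260611)*(304714 + 198682) = ((43/9 - (-2*(-21) - 2*(-7))/9) + 260611)*(304714 + 198682) = ((43/9 - (42 + 14)/9) + 260611)*503396 = ((43/9 - ⅑*56) + 260611)*503396 = ((43/9 - 56/9) + 260611)*503396 = (-13/9 + 260611)*503396 = (2345486/9)*503396 = 1180708270456/9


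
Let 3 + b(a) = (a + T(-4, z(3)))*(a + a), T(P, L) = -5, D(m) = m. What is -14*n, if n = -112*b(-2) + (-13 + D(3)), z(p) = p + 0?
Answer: 39340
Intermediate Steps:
z(p) = p
b(a) = -3 + 2*a*(-5 + a) (b(a) = -3 + (a - 5)*(a + a) = -3 + (-5 + a)*(2*a) = -3 + 2*a*(-5 + a))
n = -2810 (n = -112*(-3 - 10*(-2) + 2*(-2)²) + (-13 + 3) = -112*(-3 + 20 + 2*4) - 10 = -112*(-3 + 20 + 8) - 10 = -112*25 - 10 = -2800 - 10 = -2810)
-14*n = -14*(-2810) = 39340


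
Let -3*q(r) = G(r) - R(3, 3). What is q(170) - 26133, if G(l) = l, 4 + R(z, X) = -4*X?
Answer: -26195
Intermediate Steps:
R(z, X) = -4 - 4*X
q(r) = -16/3 - r/3 (q(r) = -(r - (-4 - 4*3))/3 = -(r - (-4 - 12))/3 = -(r - 1*(-16))/3 = -(r + 16)/3 = -(16 + r)/3 = -16/3 - r/3)
q(170) - 26133 = (-16/3 - 1/3*170) - 26133 = (-16/3 - 170/3) - 26133 = -62 - 26133 = -26195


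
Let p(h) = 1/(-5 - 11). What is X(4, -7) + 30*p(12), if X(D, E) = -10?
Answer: -95/8 ≈ -11.875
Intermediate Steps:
p(h) = -1/16 (p(h) = 1/(-16) = -1/16)
X(4, -7) + 30*p(12) = -10 + 30*(-1/16) = -10 - 15/8 = -95/8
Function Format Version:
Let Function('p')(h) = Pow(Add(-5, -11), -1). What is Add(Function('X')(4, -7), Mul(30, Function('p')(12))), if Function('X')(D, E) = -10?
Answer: Rational(-95, 8) ≈ -11.875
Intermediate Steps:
Function('p')(h) = Rational(-1, 16) (Function('p')(h) = Pow(-16, -1) = Rational(-1, 16))
Add(Function('X')(4, -7), Mul(30, Function('p')(12))) = Add(-10, Mul(30, Rational(-1, 16))) = Add(-10, Rational(-15, 8)) = Rational(-95, 8)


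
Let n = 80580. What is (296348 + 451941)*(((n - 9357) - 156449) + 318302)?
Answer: 174408206964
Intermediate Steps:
(296348 + 451941)*(((n - 9357) - 156449) + 318302) = (296348 + 451941)*(((80580 - 9357) - 156449) + 318302) = 748289*((71223 - 156449) + 318302) = 748289*(-85226 + 318302) = 748289*233076 = 174408206964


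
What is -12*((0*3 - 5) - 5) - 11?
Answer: 109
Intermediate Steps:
-12*((0*3 - 5) - 5) - 11 = -12*((0 - 5) - 5) - 11 = -12*(-5 - 5) - 11 = -(-120) - 11 = -12*(-10) - 11 = 120 - 11 = 109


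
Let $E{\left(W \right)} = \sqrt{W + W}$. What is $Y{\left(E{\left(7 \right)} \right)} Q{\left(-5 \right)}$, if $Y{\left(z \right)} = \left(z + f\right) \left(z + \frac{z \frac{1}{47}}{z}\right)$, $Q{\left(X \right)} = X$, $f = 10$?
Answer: $- \frac{3340}{47} - \frac{2355 \sqrt{14}}{47} \approx -258.54$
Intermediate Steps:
$E{\left(W \right)} = \sqrt{2} \sqrt{W}$ ($E{\left(W \right)} = \sqrt{2 W} = \sqrt{2} \sqrt{W}$)
$Y{\left(z \right)} = \left(10 + z\right) \left(\frac{1}{47} + z\right)$ ($Y{\left(z \right)} = \left(z + 10\right) \left(z + \frac{z \frac{1}{47}}{z}\right) = \left(10 + z\right) \left(z + \frac{z \frac{1}{47}}{z}\right) = \left(10 + z\right) \left(z + \frac{\frac{1}{47} z}{z}\right) = \left(10 + z\right) \left(z + \frac{1}{47}\right) = \left(10 + z\right) \left(\frac{1}{47} + z\right)$)
$Y{\left(E{\left(7 \right)} \right)} Q{\left(-5 \right)} = \left(\frac{10}{47} + \left(\sqrt{2} \sqrt{7}\right)^{2} + \frac{471 \sqrt{2} \sqrt{7}}{47}\right) \left(-5\right) = \left(\frac{10}{47} + \left(\sqrt{14}\right)^{2} + \frac{471 \sqrt{14}}{47}\right) \left(-5\right) = \left(\frac{10}{47} + 14 + \frac{471 \sqrt{14}}{47}\right) \left(-5\right) = \left(\frac{668}{47} + \frac{471 \sqrt{14}}{47}\right) \left(-5\right) = - \frac{3340}{47} - \frac{2355 \sqrt{14}}{47}$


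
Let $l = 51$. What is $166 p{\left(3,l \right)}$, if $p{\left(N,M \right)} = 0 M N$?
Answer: $0$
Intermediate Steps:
$p{\left(N,M \right)} = 0$ ($p{\left(N,M \right)} = 0 N = 0$)
$166 p{\left(3,l \right)} = 166 \cdot 0 = 0$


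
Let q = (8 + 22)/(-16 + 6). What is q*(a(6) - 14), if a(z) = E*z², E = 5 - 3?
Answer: -174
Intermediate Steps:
q = -3 (q = 30/(-10) = 30*(-⅒) = -3)
E = 2
a(z) = 2*z²
q*(a(6) - 14) = -3*(2*6² - 14) = -3*(2*36 - 14) = -3*(72 - 14) = -3*58 = -174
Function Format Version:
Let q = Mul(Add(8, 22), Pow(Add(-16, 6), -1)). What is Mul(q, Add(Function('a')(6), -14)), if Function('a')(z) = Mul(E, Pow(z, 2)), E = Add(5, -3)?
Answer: -174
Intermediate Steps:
q = -3 (q = Mul(30, Pow(-10, -1)) = Mul(30, Rational(-1, 10)) = -3)
E = 2
Function('a')(z) = Mul(2, Pow(z, 2))
Mul(q, Add(Function('a')(6), -14)) = Mul(-3, Add(Mul(2, Pow(6, 2)), -14)) = Mul(-3, Add(Mul(2, 36), -14)) = Mul(-3, Add(72, -14)) = Mul(-3, 58) = -174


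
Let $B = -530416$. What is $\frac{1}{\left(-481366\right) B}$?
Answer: $\frac{1}{255324228256} \approx 3.9166 \cdot 10^{-12}$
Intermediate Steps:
$\frac{1}{\left(-481366\right) B} = \frac{1}{\left(-481366\right) \left(-530416\right)} = \left(- \frac{1}{481366}\right) \left(- \frac{1}{530416}\right) = \frac{1}{255324228256}$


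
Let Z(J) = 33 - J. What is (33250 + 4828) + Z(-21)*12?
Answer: 38726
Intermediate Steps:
(33250 + 4828) + Z(-21)*12 = (33250 + 4828) + (33 - 1*(-21))*12 = 38078 + (33 + 21)*12 = 38078 + 54*12 = 38078 + 648 = 38726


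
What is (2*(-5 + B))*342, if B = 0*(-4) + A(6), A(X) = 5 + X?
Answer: 4104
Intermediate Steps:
B = 11 (B = 0*(-4) + (5 + 6) = 0 + 11 = 11)
(2*(-5 + B))*342 = (2*(-5 + 11))*342 = (2*6)*342 = 12*342 = 4104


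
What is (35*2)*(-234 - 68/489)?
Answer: -8014580/489 ≈ -16390.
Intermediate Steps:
(35*2)*(-234 - 68/489) = 70*(-234 - 68*1/489) = 70*(-234 - 68/489) = 70*(-114494/489) = -8014580/489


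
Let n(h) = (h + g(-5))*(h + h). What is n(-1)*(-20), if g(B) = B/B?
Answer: 0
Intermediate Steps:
g(B) = 1
n(h) = 2*h*(1 + h) (n(h) = (h + 1)*(h + h) = (1 + h)*(2*h) = 2*h*(1 + h))
n(-1)*(-20) = (2*(-1)*(1 - 1))*(-20) = (2*(-1)*0)*(-20) = 0*(-20) = 0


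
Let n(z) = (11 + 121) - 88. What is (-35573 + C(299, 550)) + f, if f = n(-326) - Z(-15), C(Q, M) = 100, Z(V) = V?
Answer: -35414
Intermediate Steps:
n(z) = 44 (n(z) = 132 - 88 = 44)
f = 59 (f = 44 - 1*(-15) = 44 + 15 = 59)
(-35573 + C(299, 550)) + f = (-35573 + 100) + 59 = -35473 + 59 = -35414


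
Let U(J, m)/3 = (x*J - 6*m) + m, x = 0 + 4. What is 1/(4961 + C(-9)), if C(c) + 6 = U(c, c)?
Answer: 1/4982 ≈ 0.00020072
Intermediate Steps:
x = 4
U(J, m) = -15*m + 12*J (U(J, m) = 3*((4*J - 6*m) + m) = 3*((-6*m + 4*J) + m) = 3*(-5*m + 4*J) = -15*m + 12*J)
C(c) = -6 - 3*c (C(c) = -6 + (-15*c + 12*c) = -6 - 3*c)
1/(4961 + C(-9)) = 1/(4961 + (-6 - 3*(-9))) = 1/(4961 + (-6 + 27)) = 1/(4961 + 21) = 1/4982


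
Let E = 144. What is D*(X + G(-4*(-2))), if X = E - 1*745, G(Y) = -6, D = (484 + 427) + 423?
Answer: -809738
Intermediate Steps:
D = 1334 (D = 911 + 423 = 1334)
X = -601 (X = 144 - 1*745 = 144 - 745 = -601)
D*(X + G(-4*(-2))) = 1334*(-601 - 6) = 1334*(-607) = -809738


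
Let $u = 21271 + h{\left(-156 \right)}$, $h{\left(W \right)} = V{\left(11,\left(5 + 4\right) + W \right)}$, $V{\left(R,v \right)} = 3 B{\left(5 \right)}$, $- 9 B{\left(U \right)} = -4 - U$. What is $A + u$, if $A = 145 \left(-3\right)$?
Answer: $20839$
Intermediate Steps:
$B{\left(U \right)} = \frac{4}{9} + \frac{U}{9}$ ($B{\left(U \right)} = - \frac{-4 - U}{9} = \frac{4}{9} + \frac{U}{9}$)
$V{\left(R,v \right)} = 3$ ($V{\left(R,v \right)} = 3 \left(\frac{4}{9} + \frac{1}{9} \cdot 5\right) = 3 \left(\frac{4}{9} + \frac{5}{9}\right) = 3 \cdot 1 = 3$)
$h{\left(W \right)} = 3$
$u = 21274$ ($u = 21271 + 3 = 21274$)
$A = -435$
$A + u = -435 + 21274 = 20839$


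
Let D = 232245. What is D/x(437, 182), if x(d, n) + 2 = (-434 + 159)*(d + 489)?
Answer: -77415/84884 ≈ -0.91201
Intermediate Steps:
x(d, n) = -134477 - 275*d (x(d, n) = -2 + (-434 + 159)*(d + 489) = -2 - 275*(489 + d) = -2 + (-134475 - 275*d) = -134477 - 275*d)
D/x(437, 182) = 232245/(-134477 - 275*437) = 232245/(-134477 - 120175) = 232245/(-254652) = 232245*(-1/254652) = -77415/84884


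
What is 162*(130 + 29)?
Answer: 25758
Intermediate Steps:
162*(130 + 29) = 162*159 = 25758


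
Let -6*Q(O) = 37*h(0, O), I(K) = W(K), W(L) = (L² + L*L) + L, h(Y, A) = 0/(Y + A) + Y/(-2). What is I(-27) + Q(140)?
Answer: 1431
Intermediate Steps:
h(Y, A) = -Y/2 (h(Y, A) = 0/(A + Y) + Y*(-½) = 0 - Y/2 = -Y/2)
W(L) = L + 2*L² (W(L) = (L² + L²) + L = 2*L² + L = L + 2*L²)
I(K) = K*(1 + 2*K)
Q(O) = 0 (Q(O) = -37*(-½*0)/6 = -37*0/6 = -⅙*0 = 0)
I(-27) + Q(140) = -27*(1 + 2*(-27)) + 0 = -27*(1 - 54) + 0 = -27*(-53) + 0 = 1431 + 0 = 1431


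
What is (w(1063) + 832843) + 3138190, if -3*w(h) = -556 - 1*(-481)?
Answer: 3971058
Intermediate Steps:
w(h) = 25 (w(h) = -(-556 - 1*(-481))/3 = -(-556 + 481)/3 = -1/3*(-75) = 25)
(w(1063) + 832843) + 3138190 = (25 + 832843) + 3138190 = 832868 + 3138190 = 3971058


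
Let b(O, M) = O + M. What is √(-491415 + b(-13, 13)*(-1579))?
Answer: 181*I*√15 ≈ 701.01*I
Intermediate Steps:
b(O, M) = M + O
√(-491415 + b(-13, 13)*(-1579)) = √(-491415 + (13 - 13)*(-1579)) = √(-491415 + 0*(-1579)) = √(-491415 + 0) = √(-491415) = 181*I*√15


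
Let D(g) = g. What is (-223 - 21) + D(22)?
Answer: -222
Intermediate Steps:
(-223 - 21) + D(22) = (-223 - 21) + 22 = -244 + 22 = -222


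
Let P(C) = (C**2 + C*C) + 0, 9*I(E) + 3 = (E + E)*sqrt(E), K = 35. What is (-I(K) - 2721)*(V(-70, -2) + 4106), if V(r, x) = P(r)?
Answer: -113500772/3 - 973420*sqrt(35)/9 ≈ -3.8473e+7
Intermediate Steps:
I(E) = -1/3 + 2*E**(3/2)/9 (I(E) = -1/3 + ((E + E)*sqrt(E))/9 = -1/3 + ((2*E)*sqrt(E))/9 = -1/3 + (2*E**(3/2))/9 = -1/3 + 2*E**(3/2)/9)
P(C) = 2*C**2 (P(C) = (C**2 + C**2) + 0 = 2*C**2 + 0 = 2*C**2)
V(r, x) = 2*r**2
(-I(K) - 2721)*(V(-70, -2) + 4106) = (-(-1/3 + 2*35**(3/2)/9) - 2721)*(2*(-70)**2 + 4106) = (-(-1/3 + 2*(35*sqrt(35))/9) - 2721)*(2*4900 + 4106) = (-(-1/3 + 70*sqrt(35)/9) - 2721)*(9800 + 4106) = ((1/3 - 70*sqrt(35)/9) - 2721)*13906 = (-8162/3 - 70*sqrt(35)/9)*13906 = -113500772/3 - 973420*sqrt(35)/9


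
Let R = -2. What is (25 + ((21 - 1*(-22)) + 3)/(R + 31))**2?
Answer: 594441/841 ≈ 706.83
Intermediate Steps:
(25 + ((21 - 1*(-22)) + 3)/(R + 31))**2 = (25 + ((21 - 1*(-22)) + 3)/(-2 + 31))**2 = (25 + ((21 + 22) + 3)/29)**2 = (25 + (43 + 3)*(1/29))**2 = (25 + 46*(1/29))**2 = (25 + 46/29)**2 = (771/29)**2 = 594441/841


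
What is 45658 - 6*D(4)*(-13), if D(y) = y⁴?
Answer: 65626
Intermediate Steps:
45658 - 6*D(4)*(-13) = 45658 - 6*4⁴*(-13) = 45658 - 6*256*(-13) = 45658 - 1536*(-13) = 45658 - 1*(-19968) = 45658 + 19968 = 65626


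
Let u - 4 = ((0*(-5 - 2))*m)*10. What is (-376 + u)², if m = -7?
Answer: 138384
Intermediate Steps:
u = 4 (u = 4 + ((0*(-5 - 2))*(-7))*10 = 4 + ((0*(-7))*(-7))*10 = 4 + (0*(-7))*10 = 4 + 0*10 = 4 + 0 = 4)
(-376 + u)² = (-376 + 4)² = (-372)² = 138384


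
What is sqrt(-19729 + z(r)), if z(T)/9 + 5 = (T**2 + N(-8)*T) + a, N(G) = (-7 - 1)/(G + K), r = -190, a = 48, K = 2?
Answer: sqrt(303278) ≈ 550.71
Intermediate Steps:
N(G) = -8/(2 + G) (N(G) = (-7 - 1)/(G + 2) = -8/(2 + G))
z(T) = 387 + 9*T**2 + 12*T (z(T) = -45 + 9*((T**2 + (-8/(2 - 8))*T) + 48) = -45 + 9*((T**2 + (-8/(-6))*T) + 48) = -45 + 9*((T**2 + (-8*(-1/6))*T) + 48) = -45 + 9*((T**2 + 4*T/3) + 48) = -45 + 9*(48 + T**2 + 4*T/3) = -45 + (432 + 9*T**2 + 12*T) = 387 + 9*T**2 + 12*T)
sqrt(-19729 + z(r)) = sqrt(-19729 + (387 + 9*(-190)**2 + 12*(-190))) = sqrt(-19729 + (387 + 9*36100 - 2280)) = sqrt(-19729 + (387 + 324900 - 2280)) = sqrt(-19729 + 323007) = sqrt(303278)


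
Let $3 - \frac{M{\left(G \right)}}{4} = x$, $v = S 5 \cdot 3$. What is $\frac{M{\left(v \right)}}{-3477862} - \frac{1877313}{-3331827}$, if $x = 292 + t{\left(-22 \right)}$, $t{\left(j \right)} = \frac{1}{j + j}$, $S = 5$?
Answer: $\frac{23953918391057}{42487993217538} \approx 0.56378$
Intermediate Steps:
$t{\left(j \right)} = \frac{1}{2 j}$
$x = \frac{12847}{44}$ ($x = 292 + \frac{1}{2 \left(-22\right)} = 292 + \frac{1}{2} \left(- \frac{1}{22}\right) = 292 - \frac{1}{44} = \frac{12847}{44} \approx 291.98$)
$v = 75$ ($v = 5 \cdot 5 \cdot 3 = 25 \cdot 3 = 75$)
$M{\left(G \right)} = - \frac{12715}{11}$ ($M{\left(G \right)} = 12 - \frac{12847}{11} = - \frac{12715}{11}$)
$\frac{M{\left(v \right)}}{-3477862} - \frac{1877313}{-3331827} = - \frac{12715}{11 \left(-3477862\right)} - \frac{1877313}{-3331827} = \left(- \frac{12715}{11}\right) \left(- \frac{1}{3477862}\right) - - \frac{625771}{1110609} = \frac{12715}{38256482} + \frac{625771}{1110609} = \frac{23953918391057}{42487993217538}$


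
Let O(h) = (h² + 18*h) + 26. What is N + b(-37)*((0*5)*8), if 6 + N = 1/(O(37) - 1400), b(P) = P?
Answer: -3965/661 ≈ -5.9985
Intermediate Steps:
O(h) = 26 + h² + 18*h
N = -3965/661 (N = -6 + 1/((26 + 37² + 18*37) - 1400) = -6 + 1/((26 + 1369 + 666) - 1400) = -6 + 1/(2061 - 1400) = -6 + 1/661 = -3965/661 ≈ -5.9985)
N + b(-37)*((0*5)*8) = -3965/661 - 37*0*5*8 = -3965/661 - 0*8 = -3965/661 - 37*0 = -3965/661 + 0 = -3965/661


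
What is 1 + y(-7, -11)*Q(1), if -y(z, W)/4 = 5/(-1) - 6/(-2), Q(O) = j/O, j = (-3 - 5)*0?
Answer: 1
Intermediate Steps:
j = 0 (j = -8*0 = 0)
Q(O) = 0 (Q(O) = 0/O = 0)
y(z, W) = 8 (y(z, W) = -4*(5/(-1) - 6/(-2)) = -4*(5*(-1) - 6*(-½)) = -4*(-5 + 3) = -4*(-2) = 8)
1 + y(-7, -11)*Q(1) = 1 + 8*0 = 1 + 0 = 1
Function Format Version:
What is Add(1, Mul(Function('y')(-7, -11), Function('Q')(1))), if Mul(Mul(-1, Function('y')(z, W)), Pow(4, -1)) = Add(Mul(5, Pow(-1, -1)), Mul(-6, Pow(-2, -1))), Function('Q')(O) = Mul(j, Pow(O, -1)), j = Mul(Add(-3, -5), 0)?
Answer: 1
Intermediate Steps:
j = 0 (j = Mul(-8, 0) = 0)
Function('Q')(O) = 0 (Function('Q')(O) = Mul(0, Pow(O, -1)) = 0)
Function('y')(z, W) = 8 (Function('y')(z, W) = Mul(-4, Add(Mul(5, Pow(-1, -1)), Mul(-6, Pow(-2, -1)))) = Mul(-4, Add(Mul(5, -1), Mul(-6, Rational(-1, 2)))) = Mul(-4, Add(-5, 3)) = Mul(-4, -2) = 8)
Add(1, Mul(Function('y')(-7, -11), Function('Q')(1))) = Add(1, Mul(8, 0)) = Add(1, 0) = 1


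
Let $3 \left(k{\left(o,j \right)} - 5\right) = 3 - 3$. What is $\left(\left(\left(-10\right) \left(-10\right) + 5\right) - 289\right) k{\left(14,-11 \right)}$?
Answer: $-920$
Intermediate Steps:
$k{\left(o,j \right)} = 5$ ($k{\left(o,j \right)} = 5 + \frac{3 - 3}{3} = 5 + \frac{1}{3} \cdot 0 = 5 + 0 = 5$)
$\left(\left(\left(-10\right) \left(-10\right) + 5\right) - 289\right) k{\left(14,-11 \right)} = \left(\left(\left(-10\right) \left(-10\right) + 5\right) - 289\right) 5 = \left(\left(100 + 5\right) - 289\right) 5 = \left(105 - 289\right) 5 = \left(-184\right) 5 = -920$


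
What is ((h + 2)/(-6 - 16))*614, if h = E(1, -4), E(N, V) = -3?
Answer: 307/11 ≈ 27.909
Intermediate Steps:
h = -3
((h + 2)/(-6 - 16))*614 = ((-3 + 2)/(-6 - 16))*614 = -1/(-22)*614 = -1*(-1/22)*614 = (1/22)*614 = 307/11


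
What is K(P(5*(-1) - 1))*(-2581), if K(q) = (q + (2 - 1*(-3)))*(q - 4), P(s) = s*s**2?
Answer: -119810020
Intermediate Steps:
P(s) = s**3
K(q) = (-4 + q)*(5 + q) (K(q) = (q + (2 + 3))*(-4 + q) = (q + 5)*(-4 + q) = (5 + q)*(-4 + q) = (-4 + q)*(5 + q))
K(P(5*(-1) - 1))*(-2581) = (-20 + (5*(-1) - 1)**3 + ((5*(-1) - 1)**3)**2)*(-2581) = (-20 + (-5 - 1)**3 + ((-5 - 1)**3)**2)*(-2581) = (-20 + (-6)**3 + ((-6)**3)**2)*(-2581) = (-20 - 216 + (-216)**2)*(-2581) = (-20 - 216 + 46656)*(-2581) = 46420*(-2581) = -119810020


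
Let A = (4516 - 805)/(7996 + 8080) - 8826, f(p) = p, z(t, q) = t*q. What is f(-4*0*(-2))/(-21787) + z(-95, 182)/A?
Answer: 55590808/28376613 ≈ 1.9590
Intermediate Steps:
z(t, q) = q*t
A = -141883065/16076 (A = 3711/16076 - 8826 = -141883065/16076 ≈ -8825.8)
f(-4*0*(-2))/(-21787) + z(-95, 182)/A = (-4*0*(-2))/(-21787) + (182*(-95))/(-141883065/16076) = (0*(-2))*(-1/21787) - 17290*(-16076/141883065) = 0*(-1/21787) + 55590808/28376613 = 0 + 55590808/28376613 = 55590808/28376613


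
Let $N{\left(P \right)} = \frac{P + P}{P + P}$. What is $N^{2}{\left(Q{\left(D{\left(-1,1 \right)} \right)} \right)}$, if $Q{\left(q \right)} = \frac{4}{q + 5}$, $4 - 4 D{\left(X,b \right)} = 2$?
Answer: $1$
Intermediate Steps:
$D{\left(X,b \right)} = \frac{1}{2}$ ($D{\left(X,b \right)} = 1 - \frac{1}{2} = \frac{1}{2}$)
$Q{\left(q \right)} = \frac{4}{5 + q}$
$N{\left(P \right)} = 1$ ($N{\left(P \right)} = \frac{2 P}{2 P} = 2 P \frac{1}{2 P} = 1$)
$N^{2}{\left(Q{\left(D{\left(-1,1 \right)} \right)} \right)} = 1^{2} = 1$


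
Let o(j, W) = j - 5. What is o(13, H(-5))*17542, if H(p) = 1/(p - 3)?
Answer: 140336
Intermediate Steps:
H(p) = 1/(-3 + p)
o(j, W) = -5 + j
o(13, H(-5))*17542 = (-5 + 13)*17542 = 8*17542 = 140336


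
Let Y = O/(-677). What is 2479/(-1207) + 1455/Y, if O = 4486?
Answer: -1200058039/5414602 ≈ -221.63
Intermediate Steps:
Y = -4486/677 (Y = 4486/(-677) = 4486*(-1/677) = -4486/677 ≈ -6.6263)
2479/(-1207) + 1455/Y = 2479/(-1207) + 1455/(-4486/677) = 2479*(-1/1207) + 1455*(-677/4486) = -2479/1207 - 985035/4486 = -1200058039/5414602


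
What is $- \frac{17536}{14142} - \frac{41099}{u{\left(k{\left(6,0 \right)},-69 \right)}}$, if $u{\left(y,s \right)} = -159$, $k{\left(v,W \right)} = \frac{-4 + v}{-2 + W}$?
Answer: $\frac{32135213}{124921} \approx 257.24$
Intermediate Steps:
$k{\left(v,W \right)} = \frac{-4 + v}{-2 + W}$
$- \frac{17536}{14142} - \frac{41099}{u{\left(k{\left(6,0 \right)},-69 \right)}} = - \frac{17536}{14142} - \frac{41099}{-159} = \left(-17536\right) \frac{1}{14142} - - \frac{41099}{159} = - \frac{8768}{7071} + \frac{41099}{159} = \frac{32135213}{124921}$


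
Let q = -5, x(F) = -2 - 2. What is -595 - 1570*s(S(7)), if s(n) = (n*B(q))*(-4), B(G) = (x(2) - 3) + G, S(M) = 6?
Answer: -452755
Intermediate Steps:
x(F) = -4
B(G) = -7 + G (B(G) = (-4 - 3) + G = -7 + G)
s(n) = 48*n (s(n) = (n*(-7 - 5))*(-4) = (n*(-12))*(-4) = -12*n*(-4) = 48*n)
-595 - 1570*s(S(7)) = -595 - 75360*6 = -595 - 1570*288 = -595 - 452160 = -452755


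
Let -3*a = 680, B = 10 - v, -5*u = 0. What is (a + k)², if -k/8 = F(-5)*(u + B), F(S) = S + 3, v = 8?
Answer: 341056/9 ≈ 37895.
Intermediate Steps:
u = 0 (u = -⅕*0 = 0)
B = 2 (B = 10 - 1*8 = 10 - 8 = 2)
F(S) = 3 + S
a = -680/3 (a = -⅓*680 = -680/3 ≈ -226.67)
k = 32 (k = -8*(3 - 5)*(0 + 2) = -(-16)*2 = -8*(-4) = 32)
(a + k)² = (-680/3 + 32)² = (-584/3)² = 341056/9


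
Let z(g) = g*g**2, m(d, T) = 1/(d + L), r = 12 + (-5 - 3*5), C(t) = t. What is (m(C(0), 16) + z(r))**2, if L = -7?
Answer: 12852225/49 ≈ 2.6229e+5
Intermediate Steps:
r = -8 (r = 12 + (-5 - 15) = 12 - 20 = -8)
m(d, T) = 1/(-7 + d) (m(d, T) = 1/(d - 7) = 1/(-7 + d))
z(g) = g**3
(m(C(0), 16) + z(r))**2 = (1/(-7 + 0) + (-8)**3)**2 = (1/(-7) - 512)**2 = (-1/7 - 512)**2 = (-3585/7)**2 = 12852225/49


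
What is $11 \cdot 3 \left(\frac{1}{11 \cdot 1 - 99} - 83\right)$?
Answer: $- \frac{21915}{8} \approx -2739.4$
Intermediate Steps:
$11 \cdot 3 \left(\frac{1}{11 \cdot 1 - 99} - 83\right) = 33 \left(\frac{1}{11 - 99} - 83\right) = 33 \left(\frac{1}{-88} - 83\right) = 33 \left(- \frac{1}{88} - 83\right) = 33 \left(- \frac{7305}{88}\right) = - \frac{21915}{8}$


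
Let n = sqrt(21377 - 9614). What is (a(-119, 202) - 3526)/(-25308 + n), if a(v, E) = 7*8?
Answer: 9757640/71164789 + 3470*sqrt(1307)/213494367 ≈ 0.13770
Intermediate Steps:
a(v, E) = 56
n = 3*sqrt(1307) (n = sqrt(11763) = 3*sqrt(1307) ≈ 108.46)
(a(-119, 202) - 3526)/(-25308 + n) = (56 - 3526)/(-25308 + 3*sqrt(1307)) = -3470/(-25308 + 3*sqrt(1307))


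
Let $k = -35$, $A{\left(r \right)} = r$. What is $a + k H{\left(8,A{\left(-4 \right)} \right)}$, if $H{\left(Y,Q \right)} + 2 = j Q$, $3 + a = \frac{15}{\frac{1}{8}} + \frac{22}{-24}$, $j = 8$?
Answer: $\frac{15673}{12} \approx 1306.1$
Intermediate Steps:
$a = \frac{1393}{12}$ ($a = -3 + \left(\frac{15}{\frac{1}{8}} + \frac{22}{-24}\right) = -3 + \left(15 \frac{1}{\frac{1}{8}} + 22 \left(- \frac{1}{24}\right)\right) = -3 + \left(15 \cdot 8 - \frac{11}{12}\right) = -3 + \left(120 - \frac{11}{12}\right) = -3 + \frac{1429}{12} = \frac{1393}{12} \approx 116.08$)
$H{\left(Y,Q \right)} = -2 + 8 Q$
$a + k H{\left(8,A{\left(-4 \right)} \right)} = \frac{1393}{12} - 35 \left(-2 + 8 \left(-4\right)\right) = \frac{1393}{12} - 35 \left(-2 - 32\right) = \frac{1393}{12} - -1190 = \frac{1393}{12} + 1190 = \frac{15673}{12}$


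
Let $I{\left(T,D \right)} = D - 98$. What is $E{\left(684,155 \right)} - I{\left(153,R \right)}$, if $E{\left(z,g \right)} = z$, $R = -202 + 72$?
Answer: $912$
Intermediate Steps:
$R = -130$
$I{\left(T,D \right)} = -98 + D$
$E{\left(684,155 \right)} - I{\left(153,R \right)} = 684 - \left(-98 - 130\right) = 684 - -228 = 684 + 228 = 912$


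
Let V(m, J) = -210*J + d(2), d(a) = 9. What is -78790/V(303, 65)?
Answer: 78790/13641 ≈ 5.7760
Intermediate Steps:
V(m, J) = 9 - 210*J (V(m, J) = -210*J + 9 = 9 - 210*J)
-78790/V(303, 65) = -78790/(9 - 210*65) = -78790/(9 - 13650) = -78790/(-13641) = -78790*(-1/13641) = 78790/13641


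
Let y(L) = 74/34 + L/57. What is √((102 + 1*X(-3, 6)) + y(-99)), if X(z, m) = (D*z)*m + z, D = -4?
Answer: 5*√715445/323 ≈ 13.093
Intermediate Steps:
X(z, m) = z - 4*m*z (X(z, m) = (-4*z)*m + z = -4*m*z + z = z - 4*m*z)
y(L) = 37/17 + L/57 (y(L) = 74*(1/34) + L*(1/57) = 37/17 + L/57)
√((102 + 1*X(-3, 6)) + y(-99)) = √((102 + 1*(-3*(1 - 4*6))) + (37/17 + (1/57)*(-99))) = √((102 + 1*(-3*(1 - 24))) + (37/17 - 33/19)) = √((102 + 1*(-3*(-23))) + 142/323) = √((102 + 1*69) + 142/323) = √((102 + 69) + 142/323) = √(171 + 142/323) = √(55375/323) = 5*√715445/323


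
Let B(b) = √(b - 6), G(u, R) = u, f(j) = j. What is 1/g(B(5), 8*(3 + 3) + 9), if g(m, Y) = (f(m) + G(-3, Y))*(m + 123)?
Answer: -37/15130 - 6*I/7565 ≈ -0.0024455 - 0.00079313*I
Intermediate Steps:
B(b) = √(-6 + b)
g(m, Y) = (-3 + m)*(123 + m) (g(m, Y) = (m - 3)*(m + 123) = (-3 + m)*(123 + m))
1/g(B(5), 8*(3 + 3) + 9) = 1/(-369 + (√(-6 + 5))² + 120*√(-6 + 5)) = 1/(-369 + (√(-1))² + 120*√(-1)) = 1/(-369 + I² + 120*I) = 1/(-369 - 1 + 120*I) = 1/(-370 + 120*I) = (-370 - 120*I)/151300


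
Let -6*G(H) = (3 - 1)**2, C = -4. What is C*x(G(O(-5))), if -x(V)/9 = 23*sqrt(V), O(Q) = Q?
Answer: 276*I*sqrt(6) ≈ 676.06*I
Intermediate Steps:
G(H) = -2/3 (G(H) = -(3 - 1)**2/6 = -1/6*2**2 = -1/6*4 = -2/3)
x(V) = -207*sqrt(V)
C*x(G(O(-5))) = -(-828)*sqrt(-2/3) = -(-828)*I*sqrt(6)/3 = -(-276)*I*sqrt(6) = 276*I*sqrt(6)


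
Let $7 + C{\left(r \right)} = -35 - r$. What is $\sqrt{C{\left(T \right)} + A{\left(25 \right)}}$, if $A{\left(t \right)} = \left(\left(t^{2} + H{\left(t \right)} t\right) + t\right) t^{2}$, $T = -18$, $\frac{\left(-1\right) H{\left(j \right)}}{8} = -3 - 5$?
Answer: $\sqrt{1406226} \approx 1185.8$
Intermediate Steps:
$H{\left(j \right)} = 64$ ($H{\left(j \right)} = - 8 \left(-3 - 5\right) = \left(-8\right) \left(-8\right) = 64$)
$C{\left(r \right)} = -42 - r$ ($C{\left(r \right)} = -7 - \left(35 + r\right) = -42 - r$)
$A{\left(t \right)} = t^{2} \left(t^{2} + 65 t\right)$ ($A{\left(t \right)} = \left(\left(t^{2} + 64 t\right) + t\right) t^{2} = \left(t^{2} + 65 t\right) t^{2} = t^{2} \left(t^{2} + 65 t\right)$)
$\sqrt{C{\left(T \right)} + A{\left(25 \right)}} = \sqrt{\left(-42 - -18\right) + 25^{3} \left(65 + 25\right)} = \sqrt{\left(-42 + 18\right) + 15625 \cdot 90} = \sqrt{-24 + 1406250} = \sqrt{1406226}$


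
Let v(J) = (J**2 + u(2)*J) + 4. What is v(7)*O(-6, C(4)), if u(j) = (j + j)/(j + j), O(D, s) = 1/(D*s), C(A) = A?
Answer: -5/2 ≈ -2.5000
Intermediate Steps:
O(D, s) = 1/(D*s)
u(j) = 1 (u(j) = (2*j)/((2*j)) = (2*j)*(1/(2*j)) = 1)
v(J) = 4 + J + J**2 (v(J) = (J**2 + 1*J) + 4 = (J**2 + J) + 4 = (J + J**2) + 4 = 4 + J + J**2)
v(7)*O(-6, C(4)) = (4 + 7 + 7**2)*(1/(-6*4)) = (4 + 7 + 49)*(-1/6*1/4) = 60*(-1/24) = -5/2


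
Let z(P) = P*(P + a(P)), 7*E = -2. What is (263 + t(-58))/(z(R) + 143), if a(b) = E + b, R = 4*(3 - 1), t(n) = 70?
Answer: 259/209 ≈ 1.2392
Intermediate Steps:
E = -2/7 (E = (⅐)*(-2) = -2/7 ≈ -0.28571)
R = 8 (R = 4*2 = 8)
a(b) = -2/7 + b
z(P) = P*(-2/7 + 2*P) (z(P) = P*(P + (-2/7 + P)) = P*(-2/7 + 2*P))
(263 + t(-58))/(z(R) + 143) = (263 + 70)/((2/7)*8*(-1 + 7*8) + 143) = 333/((2/7)*8*(-1 + 56) + 143) = 333/((2/7)*8*55 + 143) = 333/(880/7 + 143) = 333/(1881/7) = 333*(7/1881) = 259/209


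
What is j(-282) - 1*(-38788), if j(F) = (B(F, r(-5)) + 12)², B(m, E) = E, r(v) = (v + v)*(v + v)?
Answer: 51332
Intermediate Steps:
r(v) = 4*v² (r(v) = (2*v)*(2*v) = 4*v²)
j(F) = 12544 (j(F) = (4*(-5)² + 12)² = (4*25 + 12)² = (100 + 12)² = 112² = 12544)
j(-282) - 1*(-38788) = 12544 - 1*(-38788) = 12544 + 38788 = 51332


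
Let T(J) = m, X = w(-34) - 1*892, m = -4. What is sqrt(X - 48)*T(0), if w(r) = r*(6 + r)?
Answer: -8*sqrt(3) ≈ -13.856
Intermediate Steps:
X = 60 (X = -34*(6 - 34) - 1*892 = -34*(-28) - 892 = 952 - 892 = 60)
T(J) = -4
sqrt(X - 48)*T(0) = sqrt(60 - 48)*(-4) = sqrt(12)*(-4) = (2*sqrt(3))*(-4) = -8*sqrt(3)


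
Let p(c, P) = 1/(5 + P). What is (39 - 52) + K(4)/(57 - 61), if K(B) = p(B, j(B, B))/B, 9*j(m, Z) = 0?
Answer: -1041/80 ≈ -13.012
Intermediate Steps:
j(m, Z) = 0 (j(m, Z) = (1/9)*0 = 0)
K(B) = 1/(5*B) (K(B) = 1/((5 + 0)*B) = 1/(5*B))
(39 - 52) + K(4)/(57 - 61) = (39 - 52) + ((1/5)/4)/(57 - 61) = -13 + ((1/5)*(1/4))/(-4) = -13 + (1/20)*(-1/4) = -13 - 1/80 = -1041/80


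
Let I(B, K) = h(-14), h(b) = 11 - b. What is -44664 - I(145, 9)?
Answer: -44689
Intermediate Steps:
I(B, K) = 25 (I(B, K) = 11 - 1*(-14) = 11 + 14 = 25)
-44664 - I(145, 9) = -44664 - 1*25 = -44664 - 25 = -44689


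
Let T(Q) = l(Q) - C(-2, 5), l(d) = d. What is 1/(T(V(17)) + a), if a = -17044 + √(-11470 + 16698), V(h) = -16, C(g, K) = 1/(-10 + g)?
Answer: -2456628/41909116129 - 288*√1307/41909116129 ≈ -5.8866e-5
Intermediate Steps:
T(Q) = 1/12 + Q (T(Q) = Q - 1/(-10 - 2) = Q - 1/(-12) = Q - 1*(-1/12) = Q + 1/12 = 1/12 + Q)
a = -17044 + 2*√1307 (a = -17044 + √5228 = -17044 + 2*√1307 ≈ -16972.)
1/(T(V(17)) + a) = 1/((1/12 - 16) + (-17044 + 2*√1307)) = 1/(-191/12 + (-17044 + 2*√1307)) = 1/(-204719/12 + 2*√1307)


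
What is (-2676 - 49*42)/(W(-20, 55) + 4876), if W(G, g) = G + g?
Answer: -1578/1637 ≈ -0.96396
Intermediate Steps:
(-2676 - 49*42)/(W(-20, 55) + 4876) = (-2676 - 49*42)/((-20 + 55) + 4876) = (-2676 - 2058)/(35 + 4876) = -4734/4911 = -4734*1/4911 = -1578/1637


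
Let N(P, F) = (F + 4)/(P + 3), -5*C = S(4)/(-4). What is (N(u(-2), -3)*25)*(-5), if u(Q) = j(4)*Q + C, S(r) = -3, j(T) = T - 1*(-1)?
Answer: 2500/143 ≈ 17.483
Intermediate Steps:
j(T) = 1 + T (j(T) = T + 1 = 1 + T)
C = -3/20 (C = -(-3)/(5*(-4)) = -(-3)*(-1)/(5*4) = -⅕*¾ = -3/20 ≈ -0.15000)
u(Q) = -3/20 + 5*Q (u(Q) = (1 + 4)*Q - 3/20 = 5*Q - 3/20 = -3/20 + 5*Q)
N(P, F) = (4 + F)/(3 + P)
(N(u(-2), -3)*25)*(-5) = (((4 - 3)/(3 + (-3/20 + 5*(-2))))*25)*(-5) = ((1/(3 + (-3/20 - 10)))*25)*(-5) = ((1/(3 - 203/20))*25)*(-5) = ((1/(-143/20))*25)*(-5) = (-20/143*1*25)*(-5) = -20/143*25*(-5) = -500/143*(-5) = 2500/143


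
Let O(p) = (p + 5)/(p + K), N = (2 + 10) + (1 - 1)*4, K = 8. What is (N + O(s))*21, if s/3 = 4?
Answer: 5397/20 ≈ 269.85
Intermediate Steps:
s = 12 (s = 3*4 = 12)
N = 12 (N = 12 + 0*4 = 12 + 0 = 12)
O(p) = (5 + p)/(8 + p) (O(p) = (p + 5)/(p + 8) = (5 + p)/(8 + p))
(N + O(s))*21 = (12 + (5 + 12)/(8 + 12))*21 = (12 + 17/20)*21 = (257/20)*21 = 5397/20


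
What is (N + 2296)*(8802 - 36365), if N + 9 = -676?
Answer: -44403993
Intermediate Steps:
N = -685 (N = -9 - 676 = -685)
(N + 2296)*(8802 - 36365) = (-685 + 2296)*(8802 - 36365) = 1611*(-27563) = -44403993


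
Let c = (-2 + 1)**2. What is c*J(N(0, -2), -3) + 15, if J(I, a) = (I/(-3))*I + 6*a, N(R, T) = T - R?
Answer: -13/3 ≈ -4.3333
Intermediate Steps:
J(I, a) = 6*a - I**2/3 (J(I, a) = (I*(-1/3))*I + 6*a = (-I/3)*I + 6*a = -I**2/3 + 6*a = 6*a - I**2/3)
c = 1 (c = (-1)**2 = 1)
c*J(N(0, -2), -3) + 15 = 1*(6*(-3) - (-2 - 1*0)**2/3) + 15 = 1*(-18 - (-2 + 0)**2/3) + 15 = 1*(-18 - 1/3*(-2)**2) + 15 = 1*(-18 - 1/3*4) + 15 = 1*(-18 - 4/3) + 15 = 1*(-58/3) + 15 = -58/3 + 15 = -13/3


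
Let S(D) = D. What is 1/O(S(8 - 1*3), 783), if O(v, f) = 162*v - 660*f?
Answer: -1/515970 ≈ -1.9381e-6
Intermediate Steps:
O(v, f) = -660*f + 162*v
1/O(S(8 - 1*3), 783) = 1/(-660*783 + 162*(8 - 1*3)) = 1/(-516780 + 162*(8 - 3)) = 1/(-516780 + 162*5) = 1/(-516780 + 810) = 1/(-515970) = -1/515970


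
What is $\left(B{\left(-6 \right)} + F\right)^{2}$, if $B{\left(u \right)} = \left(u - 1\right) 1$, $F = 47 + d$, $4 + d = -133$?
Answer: $9409$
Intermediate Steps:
$d = -137$ ($d = -4 - 133 = -137$)
$F = -90$ ($F = 47 - 137 = -90$)
$B{\left(u \right)} = -1 + u$ ($B{\left(u \right)} = \left(-1 + u\right) 1 = -1 + u$)
$\left(B{\left(-6 \right)} + F\right)^{2} = \left(\left(-1 - 6\right) - 90\right)^{2} = \left(-7 - 90\right)^{2} = \left(-97\right)^{2} = 9409$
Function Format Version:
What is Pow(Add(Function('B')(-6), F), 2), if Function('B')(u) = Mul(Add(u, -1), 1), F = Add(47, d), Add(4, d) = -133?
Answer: 9409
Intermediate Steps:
d = -137 (d = Add(-4, -133) = -137)
F = -90 (F = Add(47, -137) = -90)
Function('B')(u) = Add(-1, u) (Function('B')(u) = Mul(Add(-1, u), 1) = Add(-1, u))
Pow(Add(Function('B')(-6), F), 2) = Pow(Add(Add(-1, -6), -90), 2) = Pow(Add(-7, -90), 2) = Pow(-97, 2) = 9409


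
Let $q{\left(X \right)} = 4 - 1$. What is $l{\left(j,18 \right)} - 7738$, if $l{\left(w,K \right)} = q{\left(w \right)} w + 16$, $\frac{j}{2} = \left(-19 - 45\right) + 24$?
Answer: $-7962$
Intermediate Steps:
$j = -80$ ($j = 2 \left(\left(-19 - 45\right) + 24\right) = 2 \left(-64 + 24\right) = 2 \left(-40\right) = -80$)
$q{\left(X \right)} = 3$
$l{\left(w,K \right)} = 16 + 3 w$ ($l{\left(w,K \right)} = 3 w + 16 = 16 + 3 w$)
$l{\left(j,18 \right)} - 7738 = \left(16 + 3 \left(-80\right)\right) - 7738 = \left(16 - 240\right) - 7738 = -224 - 7738 = -7962$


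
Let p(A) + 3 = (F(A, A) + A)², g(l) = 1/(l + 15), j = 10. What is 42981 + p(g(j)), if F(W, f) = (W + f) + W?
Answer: 26861266/625 ≈ 42978.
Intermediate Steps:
F(W, f) = f + 2*W
g(l) = 1/(15 + l)
p(A) = -3 + 16*A² (p(A) = -3 + ((A + 2*A) + A)² = -3 + (3*A + A)² = -3 + (4*A)² = -3 + 16*A²)
42981 + p(g(j)) = 42981 + (-3 + 16*(1/(15 + 10))²) = 42981 + (-3 + 16*(1/25)²) = 42981 + (-3 + 16*(1/625)) = 42981 + (-3 + 16/625) = 42981 - 1859/625 = 26861266/625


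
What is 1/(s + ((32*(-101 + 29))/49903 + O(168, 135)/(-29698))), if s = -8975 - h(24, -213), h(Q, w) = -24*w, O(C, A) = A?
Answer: -1482019294/20877280955675 ≈ -7.0987e-5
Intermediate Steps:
s = -14087 (s = -8975 - (-24)*(-213) = -8975 - 1*5112 = -8975 - 5112 = -14087)
1/(s + ((32*(-101 + 29))/49903 + O(168, 135)/(-29698))) = 1/(-14087 + ((32*(-101 + 29))/49903 + 135/(-29698))) = 1/(-14087 + ((32*(-72))*(1/49903) + 135*(-1/29698))) = 1/(-14087 + (-2304*1/49903 - 135/29698)) = 1/(-14087 + (-2304/49903 - 135/29698)) = 1/(-14087 - 75161097/1482019294) = 1/(-20877280955675/1482019294) = -1482019294/20877280955675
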